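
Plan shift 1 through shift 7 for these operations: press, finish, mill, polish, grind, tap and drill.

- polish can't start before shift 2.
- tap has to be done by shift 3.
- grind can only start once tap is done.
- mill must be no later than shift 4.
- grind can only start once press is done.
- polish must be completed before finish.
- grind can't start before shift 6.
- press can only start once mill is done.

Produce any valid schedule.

mill in shift 1; grind in shift 6; tap in shift 1; drill in shift 1; press in shift 2; polish in shift 2; finish in shift 3

Checking: press(shift 2) before grind(shift 6); polish(shift 2) before finish(shift 3); mill(shift 1) before press(shift 2); tap(shift 1) before grind(shift 6); tap=shift 1 in [shift 1,shift 3]; mill=shift 1 in [shift 1,shift 4]; polish=shift 2 in [shift 2,shift 7]; grind=shift 6 in [shift 6,shift 7].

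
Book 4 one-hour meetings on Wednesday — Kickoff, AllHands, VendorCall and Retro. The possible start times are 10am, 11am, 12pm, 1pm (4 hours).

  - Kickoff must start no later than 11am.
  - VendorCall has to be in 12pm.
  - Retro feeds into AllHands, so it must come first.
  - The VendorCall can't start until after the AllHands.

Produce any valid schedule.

Retro -> 10am, VendorCall -> 12pm, AllHands -> 11am, Kickoff -> 10am

Checking: Retro(10am) before AllHands(11am); AllHands(11am) before VendorCall(12pm); Kickoff=10am in [10am,11am]; VendorCall=12pm in [12pm,12pm].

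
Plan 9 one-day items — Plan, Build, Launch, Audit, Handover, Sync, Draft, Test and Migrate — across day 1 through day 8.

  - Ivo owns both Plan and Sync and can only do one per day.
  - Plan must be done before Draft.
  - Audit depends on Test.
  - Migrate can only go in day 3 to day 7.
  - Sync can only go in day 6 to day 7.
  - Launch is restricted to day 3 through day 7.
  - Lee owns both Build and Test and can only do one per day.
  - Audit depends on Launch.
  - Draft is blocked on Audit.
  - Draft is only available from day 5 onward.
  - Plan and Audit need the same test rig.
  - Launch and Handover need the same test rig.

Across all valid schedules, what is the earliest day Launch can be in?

Launch is available from day 3; Launch's own window allows nothing later than day 7; downstream work caps Launch at day 6.
Launch at day 3 is achievable: Build=day 2; Draft=day 5; Migrate=day 3; Plan=day 1; Audit=day 4; Launch=day 3; Sync=day 6; Test=day 1; Handover=day 1.

day 3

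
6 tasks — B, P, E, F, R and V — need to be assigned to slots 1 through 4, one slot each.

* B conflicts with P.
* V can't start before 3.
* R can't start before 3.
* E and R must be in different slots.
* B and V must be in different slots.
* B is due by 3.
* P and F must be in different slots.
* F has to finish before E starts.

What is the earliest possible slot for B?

1

B's own window allows nothing later than 3.
B at 1 is achievable: F -> 1, E -> 2, R -> 3, B -> 1, V -> 3, P -> 2.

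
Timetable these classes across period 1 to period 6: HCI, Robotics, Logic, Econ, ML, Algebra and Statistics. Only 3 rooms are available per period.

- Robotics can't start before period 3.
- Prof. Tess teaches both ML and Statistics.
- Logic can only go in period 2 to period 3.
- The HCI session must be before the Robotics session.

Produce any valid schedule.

Econ=period 1; Robotics=period 3; Logic=period 2; ML=period 1; HCI=period 1; Statistics=period 2; Algebra=period 2

Checking: HCI(period 1) before Robotics(period 3); ML(period 1) != Statistics(period 2); Logic=period 2 in [period 2,period 3]; Robotics=period 3 in [period 3,period 6]; max 3 per period (cap 3).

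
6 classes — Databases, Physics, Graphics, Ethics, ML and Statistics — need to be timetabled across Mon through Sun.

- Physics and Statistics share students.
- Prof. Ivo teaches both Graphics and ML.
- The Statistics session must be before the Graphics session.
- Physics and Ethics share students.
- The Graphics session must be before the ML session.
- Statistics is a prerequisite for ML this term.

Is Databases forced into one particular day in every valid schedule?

No

Databases can be Mon (e.g. Physics in Tue; Databases in Mon; ML in Wed; Ethics in Mon; Statistics in Mon; Graphics in Tue) or Tue (e.g. Statistics -> Mon; Databases -> Tue; Ethics -> Mon; Graphics -> Tue; ML -> Wed; Physics -> Tue).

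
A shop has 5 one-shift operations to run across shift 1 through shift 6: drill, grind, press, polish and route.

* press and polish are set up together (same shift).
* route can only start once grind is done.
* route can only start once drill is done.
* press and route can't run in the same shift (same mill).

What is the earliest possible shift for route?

shift 2

Precedence pushes route to at least shift 2.
route at shift 2 is achievable: route=shift 2, press=shift 1, polish=shift 1, grind=shift 1, drill=shift 1.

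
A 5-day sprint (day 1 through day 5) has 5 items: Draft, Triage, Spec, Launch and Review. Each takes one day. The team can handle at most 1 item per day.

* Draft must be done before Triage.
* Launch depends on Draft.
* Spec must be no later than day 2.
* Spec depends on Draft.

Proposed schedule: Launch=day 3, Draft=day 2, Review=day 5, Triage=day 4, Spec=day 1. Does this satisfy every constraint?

Launch depends on Draft — holds.
Spec must be no later than day 2 — holds.
The team can handle at most 1 item per day — holds.
Spec depends on Draft — violated.
Draft must be done before Triage — holds.

No — it violates: Spec depends on Draft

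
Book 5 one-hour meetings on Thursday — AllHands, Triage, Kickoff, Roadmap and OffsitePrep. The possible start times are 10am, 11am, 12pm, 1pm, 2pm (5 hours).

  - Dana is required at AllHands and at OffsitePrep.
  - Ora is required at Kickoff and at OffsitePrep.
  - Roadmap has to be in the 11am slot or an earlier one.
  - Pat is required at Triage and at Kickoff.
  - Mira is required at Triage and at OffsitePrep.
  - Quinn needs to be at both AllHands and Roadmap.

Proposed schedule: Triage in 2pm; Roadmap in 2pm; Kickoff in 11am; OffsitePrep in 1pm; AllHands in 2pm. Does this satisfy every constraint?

No. Quinn needs to be at both AllHands and Roadmap is not satisfied.

Roadmap has to be in the 11am slot or an earlier one — violated.
Quinn needs to be at both AllHands and Roadmap — violated.
Mira is required at Triage and at OffsitePrep — holds.
Pat is required at Triage and at Kickoff — holds.
Ora is required at Kickoff and at OffsitePrep — holds.
Dana is required at AllHands and at OffsitePrep — holds.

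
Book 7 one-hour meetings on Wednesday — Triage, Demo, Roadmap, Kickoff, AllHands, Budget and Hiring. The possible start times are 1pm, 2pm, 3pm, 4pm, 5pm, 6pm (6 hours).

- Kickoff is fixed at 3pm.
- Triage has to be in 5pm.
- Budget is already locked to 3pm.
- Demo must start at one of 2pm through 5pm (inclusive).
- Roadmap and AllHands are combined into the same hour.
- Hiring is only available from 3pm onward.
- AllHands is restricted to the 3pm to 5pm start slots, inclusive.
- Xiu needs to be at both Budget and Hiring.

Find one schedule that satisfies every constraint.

Hiring in 4pm, AllHands in 3pm, Budget in 3pm, Demo in 2pm, Kickoff in 3pm, Triage in 5pm, Roadmap in 3pm

Checking: Budget(3pm) != Hiring(4pm); Roadmap = AllHands = 3pm; Triage=5pm in [5pm,5pm]; Kickoff=3pm in [3pm,3pm]; AllHands=3pm in [3pm,5pm]; Budget=3pm in [3pm,3pm]; Demo=2pm in [2pm,5pm]; Hiring=4pm in [3pm,6pm].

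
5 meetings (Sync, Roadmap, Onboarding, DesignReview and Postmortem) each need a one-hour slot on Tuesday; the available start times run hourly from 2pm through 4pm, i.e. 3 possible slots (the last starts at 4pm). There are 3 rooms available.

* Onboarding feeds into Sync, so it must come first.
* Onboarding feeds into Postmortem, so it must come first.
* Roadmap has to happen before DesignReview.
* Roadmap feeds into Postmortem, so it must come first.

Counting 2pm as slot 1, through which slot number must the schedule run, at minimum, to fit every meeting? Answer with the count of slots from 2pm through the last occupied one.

2

The precedence chain requires at least 2 distinct slots.
With at most 3 per slot and 5 meetings, at least 2 slots are needed.
2 works (last occupied slot: 3pm): for example DesignReview=3pm; Onboarding=2pm; Postmortem=3pm; Sync=3pm; Roadmap=2pm.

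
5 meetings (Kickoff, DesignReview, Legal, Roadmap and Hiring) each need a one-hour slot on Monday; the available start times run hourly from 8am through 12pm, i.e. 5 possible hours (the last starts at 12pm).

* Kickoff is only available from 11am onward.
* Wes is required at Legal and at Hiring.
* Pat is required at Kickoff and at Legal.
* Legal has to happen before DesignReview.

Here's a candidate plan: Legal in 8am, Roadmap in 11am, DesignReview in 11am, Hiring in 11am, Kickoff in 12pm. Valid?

Yes, all constraints hold

Pat is required at Kickoff and at Legal — holds.
Legal has to happen before DesignReview — holds.
Wes is required at Legal and at Hiring — holds.
Kickoff is only available from 11am onward — holds.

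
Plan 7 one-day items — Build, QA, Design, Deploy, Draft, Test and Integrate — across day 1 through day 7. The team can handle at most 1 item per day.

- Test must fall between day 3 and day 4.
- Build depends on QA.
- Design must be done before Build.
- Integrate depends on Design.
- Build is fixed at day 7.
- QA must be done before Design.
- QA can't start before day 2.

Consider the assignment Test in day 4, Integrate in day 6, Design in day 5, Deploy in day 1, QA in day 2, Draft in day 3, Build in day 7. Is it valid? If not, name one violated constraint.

Yes, all constraints hold

Build depends on QA — holds.
QA must be done before Design — holds.
Integrate depends on Design — holds.
Build is fixed at day 7 — holds.
Design must be done before Build — holds.
QA can't start before day 2 — holds.
The team can handle at most 1 item per day — holds.
Test must fall between day 3 and day 4 — holds.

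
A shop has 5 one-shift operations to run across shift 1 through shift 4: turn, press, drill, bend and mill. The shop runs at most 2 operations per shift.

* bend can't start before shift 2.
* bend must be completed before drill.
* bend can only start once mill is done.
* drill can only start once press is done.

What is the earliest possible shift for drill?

shift 3

Precedence pushes drill to at least shift 3.
drill at shift 3 is achievable: turn=shift 2, mill=shift 1, bend=shift 2, drill=shift 3, press=shift 1.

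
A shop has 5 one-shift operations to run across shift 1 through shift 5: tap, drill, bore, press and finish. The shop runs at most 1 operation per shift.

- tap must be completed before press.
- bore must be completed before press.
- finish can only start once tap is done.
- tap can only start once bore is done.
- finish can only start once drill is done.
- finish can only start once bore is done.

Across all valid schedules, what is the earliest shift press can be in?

Precedence pushes press to at least shift 3.
press at shift 3 is achievable: bore -> shift 1, finish -> shift 5, tap -> shift 2, drill -> shift 4, press -> shift 3.

shift 3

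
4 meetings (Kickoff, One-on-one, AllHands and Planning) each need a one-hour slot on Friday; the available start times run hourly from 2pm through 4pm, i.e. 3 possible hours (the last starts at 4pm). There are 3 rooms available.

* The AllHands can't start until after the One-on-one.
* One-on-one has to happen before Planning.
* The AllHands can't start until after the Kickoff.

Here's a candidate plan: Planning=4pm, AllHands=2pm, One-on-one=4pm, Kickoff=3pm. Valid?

No — it violates: The AllHands can't start until after the One-on-one

There are 3 rooms available — holds.
The AllHands can't start until after the One-on-one — violated.
The AllHands can't start until after the Kickoff — violated.
One-on-one has to happen before Planning — violated.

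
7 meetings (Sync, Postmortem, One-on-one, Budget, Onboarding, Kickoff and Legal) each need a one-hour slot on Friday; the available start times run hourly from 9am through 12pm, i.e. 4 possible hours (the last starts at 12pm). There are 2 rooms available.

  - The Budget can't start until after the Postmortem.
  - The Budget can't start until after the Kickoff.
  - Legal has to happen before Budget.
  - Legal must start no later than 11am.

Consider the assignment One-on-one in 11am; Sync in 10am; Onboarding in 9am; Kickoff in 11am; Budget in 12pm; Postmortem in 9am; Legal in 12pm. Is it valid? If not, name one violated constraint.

The Budget can't start until after the Kickoff — holds.
There are 2 rooms available — holds.
Legal must start no later than 11am — violated.
The Budget can't start until after the Postmortem — holds.
Legal has to happen before Budget — violated.

No. Legal must start no later than 11am is not satisfied.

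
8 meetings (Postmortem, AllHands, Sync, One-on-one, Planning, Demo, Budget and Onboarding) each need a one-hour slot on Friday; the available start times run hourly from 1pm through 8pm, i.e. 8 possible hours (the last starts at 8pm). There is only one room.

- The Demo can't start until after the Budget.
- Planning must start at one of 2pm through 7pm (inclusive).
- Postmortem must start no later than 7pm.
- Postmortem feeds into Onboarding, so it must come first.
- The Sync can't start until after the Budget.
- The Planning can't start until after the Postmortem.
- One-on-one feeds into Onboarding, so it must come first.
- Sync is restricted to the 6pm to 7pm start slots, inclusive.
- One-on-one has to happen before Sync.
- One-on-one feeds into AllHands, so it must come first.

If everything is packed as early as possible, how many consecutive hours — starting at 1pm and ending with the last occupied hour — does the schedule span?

The precedence chain requires at least 2 distinct hours.
With at most 1 per hour and 8 meetings, at least 8 hours are needed.
Sync can't be placed before 6pm — that is hour 6 counting from 1pm — so the schedule must run through at least 6 hours.
8 works (last occupied hour: 8pm): for example One-on-one in 3pm; AllHands in 7pm; Postmortem in 1pm; Budget in 4pm; Sync in 6pm; Demo in 8pm; Onboarding in 5pm; Planning in 2pm.

8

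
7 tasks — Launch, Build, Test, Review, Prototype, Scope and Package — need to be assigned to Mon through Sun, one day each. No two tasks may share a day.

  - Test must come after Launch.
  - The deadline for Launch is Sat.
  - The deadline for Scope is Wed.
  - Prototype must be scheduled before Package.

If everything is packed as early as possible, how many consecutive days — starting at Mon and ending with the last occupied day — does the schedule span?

The precedence chain requires at least 2 distinct days.
With at most 1 per day and 7 tasks, at least 7 days are needed.
7 works (last occupied day: Sun): for example Launch -> Tue, Scope -> Mon, Build -> Sat, Package -> Fri, Prototype -> Thu, Test -> Wed, Review -> Sun.

7 days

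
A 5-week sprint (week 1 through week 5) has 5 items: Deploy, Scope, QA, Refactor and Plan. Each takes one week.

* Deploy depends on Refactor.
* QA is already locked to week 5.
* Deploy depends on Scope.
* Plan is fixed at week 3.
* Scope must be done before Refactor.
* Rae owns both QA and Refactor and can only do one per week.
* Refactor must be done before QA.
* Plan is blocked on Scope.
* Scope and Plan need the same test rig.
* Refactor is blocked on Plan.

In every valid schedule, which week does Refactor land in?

week 4

Plan is fixed at week 3 and must come before Refactor, so Refactor is at least week 4.
QA is fixed at week 5 and must come after Refactor, so Refactor is at most week 4.
So Refactor must be week 4.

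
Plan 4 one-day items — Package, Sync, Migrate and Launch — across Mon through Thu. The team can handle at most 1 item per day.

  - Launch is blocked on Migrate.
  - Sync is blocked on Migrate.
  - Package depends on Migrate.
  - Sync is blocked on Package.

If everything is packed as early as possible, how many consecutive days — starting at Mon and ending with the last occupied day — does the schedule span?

4

The precedence chain requires at least 3 distinct days.
With at most 1 per day and 4 work items, at least 4 days are needed.
4 works (last occupied day: Thu): for example Package in Tue; Sync in Wed; Launch in Thu; Migrate in Mon.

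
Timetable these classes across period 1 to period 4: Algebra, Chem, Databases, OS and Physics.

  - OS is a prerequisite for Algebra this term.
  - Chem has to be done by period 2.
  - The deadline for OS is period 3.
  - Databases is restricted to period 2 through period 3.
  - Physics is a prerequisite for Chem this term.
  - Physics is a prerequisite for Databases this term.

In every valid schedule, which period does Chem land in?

Precedence pushes Chem to at least period 2; Chem's own window allows nothing later than period 2.
So Chem is pinned to period 2.

period 2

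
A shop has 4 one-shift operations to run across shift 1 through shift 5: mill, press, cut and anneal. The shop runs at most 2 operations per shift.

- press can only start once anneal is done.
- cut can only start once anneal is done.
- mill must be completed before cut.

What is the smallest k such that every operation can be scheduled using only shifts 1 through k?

2

The precedence chain requires at least 2 distinct shifts.
With at most 2 per shift and 4 operations, at least 2 shifts are needed.
2 works (last occupied shift: shift 2): for example cut=shift 2; anneal=shift 1; mill=shift 1; press=shift 2.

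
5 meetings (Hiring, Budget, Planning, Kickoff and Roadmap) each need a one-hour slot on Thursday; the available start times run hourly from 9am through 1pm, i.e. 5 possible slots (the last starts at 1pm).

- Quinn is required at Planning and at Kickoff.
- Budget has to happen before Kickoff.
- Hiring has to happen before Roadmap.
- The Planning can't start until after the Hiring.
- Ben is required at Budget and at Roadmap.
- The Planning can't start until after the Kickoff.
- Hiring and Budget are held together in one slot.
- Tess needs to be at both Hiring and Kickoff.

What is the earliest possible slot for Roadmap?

10am

Precedence pushes Roadmap to at least 10am.
Roadmap at 10am is achievable: Budget -> 9am, Kickoff -> 10am, Roadmap -> 10am, Planning -> 11am, Hiring -> 9am.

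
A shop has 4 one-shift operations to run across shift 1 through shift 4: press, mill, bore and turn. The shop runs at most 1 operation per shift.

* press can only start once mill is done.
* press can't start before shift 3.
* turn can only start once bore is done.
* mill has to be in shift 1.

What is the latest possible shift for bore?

Downstream work caps bore at shift 3.
bore at shift 2 is achievable: press -> shift 3; mill -> shift 1; bore -> shift 2; turn -> shift 4.
Nothing later works — the capacity limit rule out every shift after shift 2.

shift 2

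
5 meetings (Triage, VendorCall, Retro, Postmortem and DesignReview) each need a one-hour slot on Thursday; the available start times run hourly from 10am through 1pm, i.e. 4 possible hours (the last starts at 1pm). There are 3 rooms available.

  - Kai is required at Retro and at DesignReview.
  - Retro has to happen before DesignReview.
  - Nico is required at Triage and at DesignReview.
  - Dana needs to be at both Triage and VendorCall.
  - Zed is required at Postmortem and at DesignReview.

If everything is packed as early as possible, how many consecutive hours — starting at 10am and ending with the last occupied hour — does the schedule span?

2

The precedence chain requires at least 2 distinct hours.
With at most 3 per hour and 5 meetings, at least 2 hours are needed.
2 works (last occupied hour: 11am): for example Retro -> 10am; VendorCall -> 11am; Postmortem -> 10am; DesignReview -> 11am; Triage -> 10am.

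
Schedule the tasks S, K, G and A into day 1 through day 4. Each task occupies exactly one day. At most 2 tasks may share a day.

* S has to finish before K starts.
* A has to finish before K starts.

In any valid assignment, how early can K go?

day 2

Precedence pushes K to at least day 2.
K at day 2 is achievable: K -> day 2, G -> day 2, S -> day 1, A -> day 1.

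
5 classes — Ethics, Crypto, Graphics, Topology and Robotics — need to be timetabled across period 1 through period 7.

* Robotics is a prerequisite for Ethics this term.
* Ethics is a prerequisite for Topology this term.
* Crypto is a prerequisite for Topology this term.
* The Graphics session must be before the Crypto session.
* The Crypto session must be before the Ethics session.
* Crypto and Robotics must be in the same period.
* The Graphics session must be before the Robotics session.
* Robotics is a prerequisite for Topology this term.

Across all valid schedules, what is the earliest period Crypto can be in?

Precedence pushes Crypto to at least period 2; downstream work caps Crypto at period 5.
Crypto at period 2 is achievable: Crypto in period 2; Robotics in period 2; Topology in period 4; Ethics in period 3; Graphics in period 1.

period 2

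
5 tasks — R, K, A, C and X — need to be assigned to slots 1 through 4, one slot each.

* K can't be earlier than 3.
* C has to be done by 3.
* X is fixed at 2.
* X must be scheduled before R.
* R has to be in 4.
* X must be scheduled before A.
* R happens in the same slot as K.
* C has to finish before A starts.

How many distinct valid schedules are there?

5

Splitting on A: it can be 3 (2), 4 (3). Listing each branch's schedules as (R, K, C, X):
A=3: (4,4,1,2) (4,4,2,2) — 2.
A=4: (4,4,1,2) (4,4,2,2) (4,4,3,2) — 3.
Summing: 2 + 3 = 5.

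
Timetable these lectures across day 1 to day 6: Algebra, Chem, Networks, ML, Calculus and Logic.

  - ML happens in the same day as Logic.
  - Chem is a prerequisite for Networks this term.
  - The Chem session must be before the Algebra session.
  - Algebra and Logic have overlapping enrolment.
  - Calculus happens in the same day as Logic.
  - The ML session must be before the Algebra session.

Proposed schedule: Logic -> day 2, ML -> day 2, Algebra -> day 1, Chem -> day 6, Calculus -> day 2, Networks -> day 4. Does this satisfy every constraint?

Calculus happens in the same day as Logic — holds.
The ML session must be before the Algebra session — violated.
ML happens in the same day as Logic — holds.
Algebra and Logic have overlapping enrolment — holds.
The Chem session must be before the Algebra session — violated.
Chem is a prerequisite for Networks this term — violated.

No — it violates: The Chem session must be before the Algebra session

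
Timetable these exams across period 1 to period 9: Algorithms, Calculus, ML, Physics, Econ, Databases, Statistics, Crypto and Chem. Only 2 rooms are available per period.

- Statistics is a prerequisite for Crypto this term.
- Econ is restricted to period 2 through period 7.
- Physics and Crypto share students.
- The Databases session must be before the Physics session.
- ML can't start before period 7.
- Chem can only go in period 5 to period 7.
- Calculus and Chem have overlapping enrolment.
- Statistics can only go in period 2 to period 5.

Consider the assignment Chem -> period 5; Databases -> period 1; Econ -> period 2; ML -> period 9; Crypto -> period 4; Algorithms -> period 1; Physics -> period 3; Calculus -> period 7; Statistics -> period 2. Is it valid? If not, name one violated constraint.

The Databases session must be before the Physics session — holds.
Physics and Crypto share students — holds.
Statistics is a prerequisite for Crypto this term — holds.
Calculus and Chem have overlapping enrolment — holds.
Chem can only go in period 5 to period 7 — holds.
Statistics can only go in period 2 to period 5 — holds.
ML can't start before period 7 — holds.
Only 2 rooms are available per period — holds.
Econ is restricted to period 2 through period 7 — holds.

Yes, all constraints hold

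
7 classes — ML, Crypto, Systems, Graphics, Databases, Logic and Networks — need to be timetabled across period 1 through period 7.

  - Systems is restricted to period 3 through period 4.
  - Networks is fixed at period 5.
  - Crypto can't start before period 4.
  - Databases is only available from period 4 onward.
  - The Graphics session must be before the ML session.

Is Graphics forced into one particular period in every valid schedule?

Graphics can be period 1 (e.g. Systems in period 3, Databases in period 4, ML in period 2, Crypto in period 4, Logic in period 1, Networks in period 5, Graphics in period 1) or period 2 (e.g. Crypto in period 4; Logic in period 1; ML in period 3; Systems in period 3; Databases in period 4; Graphics in period 2; Networks in period 5).

No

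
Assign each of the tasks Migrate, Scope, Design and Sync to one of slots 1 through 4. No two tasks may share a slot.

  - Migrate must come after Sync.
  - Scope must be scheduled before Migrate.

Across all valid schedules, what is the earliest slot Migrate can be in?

3

Precedence pushes Migrate to at least 2.
Migrate at 3 is achievable: Scope in 1; Sync in 2; Migrate in 3; Design in 4.
Nothing earlier works — the capacity limit rule out every slot before 3.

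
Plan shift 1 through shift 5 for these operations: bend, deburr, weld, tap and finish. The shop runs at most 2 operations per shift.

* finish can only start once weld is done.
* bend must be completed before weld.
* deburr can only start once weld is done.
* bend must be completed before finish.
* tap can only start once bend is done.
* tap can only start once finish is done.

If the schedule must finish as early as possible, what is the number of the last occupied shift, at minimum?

4

The precedence chain requires at least 4 distinct shifts.
With at most 2 per shift and 5 operations, at least 3 shifts are needed.
4 works (last occupied shift: shift 4): for example weld=shift 2, deburr=shift 3, finish=shift 3, bend=shift 1, tap=shift 4.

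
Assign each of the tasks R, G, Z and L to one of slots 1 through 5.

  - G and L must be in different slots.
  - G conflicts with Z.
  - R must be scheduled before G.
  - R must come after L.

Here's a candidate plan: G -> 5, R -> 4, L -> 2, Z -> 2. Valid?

G and L must be in different slots — holds.
R must come after L — holds.
G conflicts with Z — holds.
R must be scheduled before G — holds.

Valid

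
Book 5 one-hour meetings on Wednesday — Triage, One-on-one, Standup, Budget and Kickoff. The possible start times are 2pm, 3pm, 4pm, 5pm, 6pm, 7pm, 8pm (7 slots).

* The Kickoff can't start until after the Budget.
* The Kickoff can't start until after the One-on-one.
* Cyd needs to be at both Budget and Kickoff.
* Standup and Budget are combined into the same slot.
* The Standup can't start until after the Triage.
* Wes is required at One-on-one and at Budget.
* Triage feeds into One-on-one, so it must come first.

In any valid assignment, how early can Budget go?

3pm

Budget must be in the same slot as Standup, which can't be before 3pm, so Budget is at least 3pm; downstream work caps Budget at 7pm.
Budget at 3pm is achievable: Standup=3pm; Budget=3pm; Triage=2pm; Kickoff=5pm; One-on-one=4pm.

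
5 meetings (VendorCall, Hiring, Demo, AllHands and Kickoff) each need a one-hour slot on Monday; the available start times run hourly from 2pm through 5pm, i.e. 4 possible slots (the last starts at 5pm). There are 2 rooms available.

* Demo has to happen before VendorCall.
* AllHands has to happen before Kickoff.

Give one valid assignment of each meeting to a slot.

Kickoff -> 3pm, Hiring -> 4pm, AllHands -> 2pm, Demo -> 2pm, VendorCall -> 3pm

Checking: AllHands(2pm) before Kickoff(3pm); Demo(2pm) before VendorCall(3pm); max 2 per slot (cap 2).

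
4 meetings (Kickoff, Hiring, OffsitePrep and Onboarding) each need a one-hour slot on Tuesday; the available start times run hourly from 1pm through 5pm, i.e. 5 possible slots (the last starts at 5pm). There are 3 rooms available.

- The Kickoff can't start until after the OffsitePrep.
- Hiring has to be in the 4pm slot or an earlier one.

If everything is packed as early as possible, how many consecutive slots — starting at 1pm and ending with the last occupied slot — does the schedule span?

2

The precedence chain requires at least 2 distinct slots.
With at most 3 per slot and 4 meetings, at least 2 slots are needed.
2 works (last occupied slot: 2pm): for example Hiring -> 1pm; OffsitePrep -> 1pm; Kickoff -> 2pm; Onboarding -> 1pm.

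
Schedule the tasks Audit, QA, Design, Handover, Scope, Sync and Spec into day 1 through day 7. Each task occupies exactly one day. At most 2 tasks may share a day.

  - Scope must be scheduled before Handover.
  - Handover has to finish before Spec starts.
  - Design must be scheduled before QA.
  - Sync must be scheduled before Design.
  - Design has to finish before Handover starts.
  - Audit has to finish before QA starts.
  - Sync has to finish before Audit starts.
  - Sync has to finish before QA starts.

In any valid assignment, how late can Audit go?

Precedence pushes Audit to at least day 2; downstream work caps Audit at day 6.
Audit at day 6 is achievable: Spec -> day 4; QA -> day 7; Scope -> day 1; Audit -> day 6; Handover -> day 3; Design -> day 2; Sync -> day 1.

day 6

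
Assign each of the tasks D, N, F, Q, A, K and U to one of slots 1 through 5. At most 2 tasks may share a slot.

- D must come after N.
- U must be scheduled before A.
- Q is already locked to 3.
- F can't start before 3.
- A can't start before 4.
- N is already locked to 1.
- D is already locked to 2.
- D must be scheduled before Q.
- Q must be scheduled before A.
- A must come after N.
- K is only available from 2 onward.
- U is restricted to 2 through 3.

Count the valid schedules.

Splitting on F: it can be 3 (4), 4 (10), 5 (10). Listing each branch's schedules as (D, N, Q, A, K, U):
F=3: (2,1,3,4,4,2) (2,1,3,4,5,2) (2,1,3,5,4,2) (2,1,3,5,5,2) — 4.
F=4: (2,1,3,4,2,3) (2,1,3,4,3,2) (2,1,3,4,5,2) (2,1,3,4,5,3) (2,1,3,5,2,3) (2,1,3,5,3,2) (2,1,3,5,4,2) (2,1,3,5,4,3) (2,1,3,5,5,2) (2,1,3,5,5,3) — 10.
F=5: (2,1,3,4,2,3) (2,1,3,4,3,2) (2,1,3,4,4,2) (2,1,3,4,4,3) (2,1,3,4,5,2) (2,1,3,4,5,3) (2,1,3,5,2,3) (2,1,3,5,3,2) (2,1,3,5,4,2) (2,1,3,5,4,3) — 10.
Summing: 4 + 10 + 10 = 24.

24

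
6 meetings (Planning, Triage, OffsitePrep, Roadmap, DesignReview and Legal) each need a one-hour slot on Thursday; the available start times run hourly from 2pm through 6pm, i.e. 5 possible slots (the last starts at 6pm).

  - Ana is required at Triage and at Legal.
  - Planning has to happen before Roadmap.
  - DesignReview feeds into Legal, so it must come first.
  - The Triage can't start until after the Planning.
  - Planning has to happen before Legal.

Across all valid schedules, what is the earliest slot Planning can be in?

Downstream work caps Planning at 5pm.
Planning at 2pm is achievable: Legal -> 3pm, OffsitePrep -> 2pm, Roadmap -> 3pm, Triage -> 4pm, Planning -> 2pm, DesignReview -> 2pm.

2pm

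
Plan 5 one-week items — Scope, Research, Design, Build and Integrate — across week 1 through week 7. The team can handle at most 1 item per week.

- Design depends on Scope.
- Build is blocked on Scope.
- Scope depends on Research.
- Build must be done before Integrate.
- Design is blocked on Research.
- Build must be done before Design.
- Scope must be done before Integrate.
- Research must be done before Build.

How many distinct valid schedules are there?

Splitting on Scope: it can be week 2 (20), week 3 (16), week 4 (6). Listing each branch's schedules as (Research, Design, Build, Integrate) by week number:
Scope=week 2: (1,4,3,5) (1,4,3,6) (1,4,3,7) (1,5,3,4) (1,5,3,6) (1,5,3,7) (1,5,4,6) (1,5,4,7) (1,6,3,4) (1,6,3,5) (1,6,3,7) (1,6,4,5) (1,6,4,7) (1,6,5,7) (1,7,3,4) (1,7,3,5) (1,7,3,6) (1,7,4,5) (1,7,4,6) (1,7,5,6) — 20.
Scope=week 3: (1,5,4,6) (1,5,4,7) (1,6,4,5) (1,6,4,7) (1,6,5,7) (1,7,4,5) (1,7,4,6) (1,7,5,6) (2,5,4,6) (2,5,4,7) (2,6,4,5) (2,6,4,7) (2,6,5,7) (2,7,4,5) (2,7,4,6) (2,7,5,6) — 16.
Scope=week 4: (1,6,5,7) (1,7,5,6) (2,6,5,7) (2,7,5,6) (3,6,5,7) (3,7,5,6) — 6.
Summing: 20 + 16 + 6 = 42.

42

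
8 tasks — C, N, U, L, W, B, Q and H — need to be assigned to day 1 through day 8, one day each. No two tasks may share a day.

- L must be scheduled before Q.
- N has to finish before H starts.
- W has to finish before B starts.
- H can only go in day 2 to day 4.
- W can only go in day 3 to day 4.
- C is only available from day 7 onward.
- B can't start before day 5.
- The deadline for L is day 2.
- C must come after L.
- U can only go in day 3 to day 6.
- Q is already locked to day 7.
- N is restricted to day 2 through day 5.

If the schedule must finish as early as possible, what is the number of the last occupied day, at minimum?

The precedence chain requires at least 2 distinct days.
With at most 1 per day and 8 tasks, at least 8 days are needed.
C can't be placed before day 7, so the schedule must run through at least day 7.
8 works (last occupied day: day 8): for example L in day 1; H in day 4; Q in day 7; W in day 3; C in day 8; U in day 6; B in day 5; N in day 2.

day 8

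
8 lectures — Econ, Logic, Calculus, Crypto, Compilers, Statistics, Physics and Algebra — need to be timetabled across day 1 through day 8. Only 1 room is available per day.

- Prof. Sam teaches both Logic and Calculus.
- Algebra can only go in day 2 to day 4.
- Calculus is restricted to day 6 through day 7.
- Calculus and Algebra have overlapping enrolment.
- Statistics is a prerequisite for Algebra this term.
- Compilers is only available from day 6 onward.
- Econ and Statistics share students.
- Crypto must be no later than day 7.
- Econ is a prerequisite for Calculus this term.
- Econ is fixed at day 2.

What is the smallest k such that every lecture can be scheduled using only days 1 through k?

The precedence chain requires at least 2 distinct days.
With at most 1 per day and 8 lectures, at least 8 days are needed.
Calculus can't be placed before day 6, so the schedule must run through at least day 6.
8 works (last occupied day: day 8): for example Crypto in day 4; Compilers in day 7; Logic in day 5; Algebra in day 3; Physics in day 8; Calculus in day 6; Statistics in day 1; Econ in day 2.

8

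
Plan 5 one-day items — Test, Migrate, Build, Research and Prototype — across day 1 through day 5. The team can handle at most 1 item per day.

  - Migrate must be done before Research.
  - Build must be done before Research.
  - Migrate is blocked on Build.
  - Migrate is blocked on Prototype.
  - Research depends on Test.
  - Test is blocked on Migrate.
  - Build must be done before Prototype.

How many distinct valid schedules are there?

Enumerating: Build in day 1; Prototype in day 2; Research in day 5; Test in day 4; Migrate in day 3.

1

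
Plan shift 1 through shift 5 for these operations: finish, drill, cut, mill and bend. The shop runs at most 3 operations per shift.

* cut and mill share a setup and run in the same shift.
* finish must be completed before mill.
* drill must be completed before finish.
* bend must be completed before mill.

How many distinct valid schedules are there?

35

Splitting on finish: it can be shift 2 (9), shift 3 (14), shift 4 (12). Listing each branch's schedules as (drill, cut, mill, bend) by shift number:
finish=shift 2: (1,3,3,1) (1,3,3,2) (1,4,4,1) (1,4,4,2) (1,4,4,3) (1,5,5,1) (1,5,5,2) (1,5,5,3) (1,5,5,4) — 9.
finish=shift 3: (1,4,4,1) (1,4,4,2) (1,4,4,3) (1,5,5,1) (1,5,5,2) (1,5,5,3) (1,5,5,4) (2,4,4,1) (2,4,4,2) (2,4,4,3) (2,5,5,1) (2,5,5,2) (2,5,5,3) (2,5,5,4) — 14.
finish=shift 4: (1,5,5,1) (1,5,5,2) (1,5,5,3) (1,5,5,4) (2,5,5,1) (2,5,5,2) (2,5,5,3) (2,5,5,4) (3,5,5,1) (3,5,5,2) (3,5,5,3) (3,5,5,4) — 12.
Summing: 9 + 14 + 12 = 35.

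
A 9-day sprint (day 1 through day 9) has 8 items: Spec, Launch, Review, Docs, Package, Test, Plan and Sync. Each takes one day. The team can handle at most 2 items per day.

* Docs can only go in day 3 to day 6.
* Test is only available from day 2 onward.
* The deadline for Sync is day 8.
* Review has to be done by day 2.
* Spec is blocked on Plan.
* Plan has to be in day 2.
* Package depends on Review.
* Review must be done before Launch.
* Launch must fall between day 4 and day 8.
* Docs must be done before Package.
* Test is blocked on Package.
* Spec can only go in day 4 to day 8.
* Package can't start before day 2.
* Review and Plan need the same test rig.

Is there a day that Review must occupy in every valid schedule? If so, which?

day 1

Review's window is day 1–day 2.
Plan is fixed at day 2, and Review can't share a day with Plan.
So Review must be day 1.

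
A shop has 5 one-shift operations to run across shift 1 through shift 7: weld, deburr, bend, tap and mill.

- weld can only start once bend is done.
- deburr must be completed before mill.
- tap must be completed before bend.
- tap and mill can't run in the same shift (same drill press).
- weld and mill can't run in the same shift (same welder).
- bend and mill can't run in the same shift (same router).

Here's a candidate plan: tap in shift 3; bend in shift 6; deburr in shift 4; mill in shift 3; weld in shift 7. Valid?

weld and mill can't run in the same shift (same welder) — holds.
bend and mill can't run in the same shift (same router) — holds.
weld can only start once bend is done — holds.
tap and mill can't run in the same shift (same drill press) — violated.
deburr must be completed before mill — violated.
tap must be completed before bend — holds.

No. deburr must be completed before mill is not satisfied.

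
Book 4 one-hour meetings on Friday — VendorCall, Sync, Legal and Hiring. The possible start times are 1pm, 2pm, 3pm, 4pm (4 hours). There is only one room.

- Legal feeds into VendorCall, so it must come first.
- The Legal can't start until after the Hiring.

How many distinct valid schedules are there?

4

Enumerating: VendorCall in 3pm; Sync in 4pm; Hiring in 1pm; Legal in 2pm | VendorCall -> 4pm; Hiring -> 1pm; Legal -> 2pm; Sync -> 3pm | Sync -> 2pm; Legal -> 3pm; Hiring -> 1pm; VendorCall -> 4pm | VendorCall in 4pm, Legal in 3pm, Hiring in 2pm, Sync in 1pm.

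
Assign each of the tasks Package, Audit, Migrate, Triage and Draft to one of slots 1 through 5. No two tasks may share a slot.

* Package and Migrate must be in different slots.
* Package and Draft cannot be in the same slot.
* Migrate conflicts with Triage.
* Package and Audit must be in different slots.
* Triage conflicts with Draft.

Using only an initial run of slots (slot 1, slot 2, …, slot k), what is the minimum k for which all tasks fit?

5

With at most 1 per slot and 5 tasks, at least 5 slots are needed.
5 works (last occupied slot: 5): for example Package -> 1, Draft -> 5, Audit -> 2, Triage -> 4, Migrate -> 3.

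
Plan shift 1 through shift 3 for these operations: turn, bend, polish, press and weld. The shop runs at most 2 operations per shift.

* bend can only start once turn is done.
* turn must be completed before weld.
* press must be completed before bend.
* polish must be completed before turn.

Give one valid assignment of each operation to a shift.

bend=shift 3; press=shift 1; turn=shift 2; polish=shift 1; weld=shift 3

Checking: turn(shift 2) before bend(shift 3); polish(shift 1) before turn(shift 2); turn(shift 2) before weld(shift 3); press(shift 1) before bend(shift 3); max 2 per shift (cap 2).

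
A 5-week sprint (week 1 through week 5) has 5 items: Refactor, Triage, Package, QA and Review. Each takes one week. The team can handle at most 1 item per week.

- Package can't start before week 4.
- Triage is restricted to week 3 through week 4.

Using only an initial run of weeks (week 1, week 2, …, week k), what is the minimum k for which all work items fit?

With at most 1 per week and 5 work items, at least 5 weeks are needed.
Package can't be placed before week 4, so the schedule must run through at least week 4.
5 works (last occupied week: week 5): for example Refactor in week 1, Triage in week 3, QA in week 2, Package in week 4, Review in week 5.

5 weeks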